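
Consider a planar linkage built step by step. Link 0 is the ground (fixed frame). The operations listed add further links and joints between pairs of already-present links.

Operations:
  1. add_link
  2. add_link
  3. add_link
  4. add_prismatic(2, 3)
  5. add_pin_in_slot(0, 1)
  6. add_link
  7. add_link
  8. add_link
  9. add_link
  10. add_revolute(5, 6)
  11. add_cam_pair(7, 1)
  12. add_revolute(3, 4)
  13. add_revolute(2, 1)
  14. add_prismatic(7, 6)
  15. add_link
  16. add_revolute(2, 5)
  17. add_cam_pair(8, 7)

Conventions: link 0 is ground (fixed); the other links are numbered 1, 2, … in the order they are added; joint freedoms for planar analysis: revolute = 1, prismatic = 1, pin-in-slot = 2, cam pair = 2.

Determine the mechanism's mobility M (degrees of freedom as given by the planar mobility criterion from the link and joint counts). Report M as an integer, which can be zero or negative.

ground; <1,0,0>
#1 <2,0,0>
#2 <3,0,0>
#3 <4,0,0>
P:2↔3 J1 <4,1,0>
PS:0↔1 J2 <4,1,1>
#4 <5,1,1>
#5 <6,1,1>
#6 <7,1,1>
#7 <8,1,1>
R:5↔6 J1 <8,2,1>
C:7↔1 J2 <8,2,2>
R:3↔4 J1 <8,3,2>
R:2↔1 J1 <8,4,2>
P:7↔6 J1 <8,5,2>
#8 <9,5,2>
R:2↔5 J1 <9,6,2>
C:8↔7 J2 <9,6,3>
3×8 − 2×6 − 1×3 = 9

M = 9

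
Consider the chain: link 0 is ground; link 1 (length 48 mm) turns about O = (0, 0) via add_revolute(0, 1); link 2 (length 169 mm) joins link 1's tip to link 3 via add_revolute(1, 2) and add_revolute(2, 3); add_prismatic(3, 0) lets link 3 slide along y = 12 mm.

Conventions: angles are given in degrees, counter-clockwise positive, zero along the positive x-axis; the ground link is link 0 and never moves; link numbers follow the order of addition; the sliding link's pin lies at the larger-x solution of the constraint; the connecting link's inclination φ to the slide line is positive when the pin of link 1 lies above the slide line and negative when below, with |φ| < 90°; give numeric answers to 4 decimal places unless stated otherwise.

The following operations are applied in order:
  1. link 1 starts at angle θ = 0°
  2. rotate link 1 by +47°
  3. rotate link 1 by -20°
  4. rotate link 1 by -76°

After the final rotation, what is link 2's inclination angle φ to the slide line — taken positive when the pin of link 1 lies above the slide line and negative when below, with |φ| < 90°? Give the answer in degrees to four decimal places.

geometry: r = 48 mm, L = 169 mm, e = 12 mm; θ starts at 0°
rotate link 1 by +47°: θ ← 0° +47° = 47°
rotate link 1 by -20°: θ ← 47° -20° = 27°
rotate link 1 by -76°: θ ← 27° -76° = -49°
h = r sin θ − e = -36.226060 − 12 = -48.226060
sin φ = h / L = -48.226060 / 169 = -0.28536130
φ = arcsin(-0.28536130) = -16.580446°

-16.5804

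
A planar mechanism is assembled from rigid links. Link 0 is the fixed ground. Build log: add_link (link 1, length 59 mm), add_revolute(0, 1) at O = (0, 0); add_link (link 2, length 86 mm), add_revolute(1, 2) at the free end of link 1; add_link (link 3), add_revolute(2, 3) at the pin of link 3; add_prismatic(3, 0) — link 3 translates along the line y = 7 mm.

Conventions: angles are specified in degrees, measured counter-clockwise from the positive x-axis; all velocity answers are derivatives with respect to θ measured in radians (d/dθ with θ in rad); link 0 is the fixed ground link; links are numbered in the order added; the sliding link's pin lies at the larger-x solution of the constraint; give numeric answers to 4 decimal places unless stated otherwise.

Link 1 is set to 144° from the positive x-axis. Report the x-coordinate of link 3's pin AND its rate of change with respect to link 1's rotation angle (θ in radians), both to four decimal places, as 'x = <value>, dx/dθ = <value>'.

geometry: r = 59 mm, L = 86 mm, e = 7 mm
crank pin P = (r cos θ, r sin θ) = (-47.732003, 34.679330)
h = r sin θ − e = 34.679330 − 7 = 27.679330
x = r cos θ + √(L² − h²) = -47.732003 + 81.423920 = 33.691917
dx/dθ = −r sin θ − h·r cos θ/√(L² − h²) (θ in radians; h = 27.679330) = -18.453264

x = 33.6919, dx/dθ = -18.4533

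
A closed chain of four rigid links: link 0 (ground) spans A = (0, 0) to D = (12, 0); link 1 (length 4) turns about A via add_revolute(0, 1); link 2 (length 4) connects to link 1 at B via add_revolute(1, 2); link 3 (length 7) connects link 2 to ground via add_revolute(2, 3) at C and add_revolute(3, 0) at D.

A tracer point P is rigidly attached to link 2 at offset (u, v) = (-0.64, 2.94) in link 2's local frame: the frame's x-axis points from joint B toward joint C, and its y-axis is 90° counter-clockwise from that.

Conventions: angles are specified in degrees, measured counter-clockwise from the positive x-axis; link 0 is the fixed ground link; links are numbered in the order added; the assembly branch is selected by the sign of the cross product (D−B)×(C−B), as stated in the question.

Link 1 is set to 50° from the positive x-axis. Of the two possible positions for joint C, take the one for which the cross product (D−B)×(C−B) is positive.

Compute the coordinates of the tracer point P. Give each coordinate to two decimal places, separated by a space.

A=(0,0), D=(12.00,0)
B = A + 4.00·(cos50°, sin50°) = (2.5712, 3.0642)
|BD| = 9.9143
circle(B,4.00) ∩ circle(D,7.00): a=3.2929, h=2.2709
  candidates: C₊=(6.4047,4.2062) cross=22.515; C₋=(5.0009,-0.1133) cross=-22.515
  branch + wants cross > 0 → take C=(6.4047,4.2062) (cross=22.515)
ex = (C−B)/|BC| = (0.9584,0.2855); ey = (-0.2855,0.9584)
P = B + -0.64·ex + 2.94·ey = (1.1184,5.6991)

1.12 5.70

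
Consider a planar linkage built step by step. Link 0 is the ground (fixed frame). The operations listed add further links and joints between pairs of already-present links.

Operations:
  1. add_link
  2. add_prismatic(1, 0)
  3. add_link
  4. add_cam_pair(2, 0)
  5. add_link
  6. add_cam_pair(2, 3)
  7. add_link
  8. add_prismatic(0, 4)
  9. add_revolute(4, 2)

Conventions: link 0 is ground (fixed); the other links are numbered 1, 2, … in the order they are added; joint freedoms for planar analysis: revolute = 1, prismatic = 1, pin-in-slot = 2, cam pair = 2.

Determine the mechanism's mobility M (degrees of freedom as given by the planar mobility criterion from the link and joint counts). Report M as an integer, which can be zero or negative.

ground; <1,0,0>
#1 <2,0,0>
P:1↔0 J1 <2,1,0>
#2 <3,1,0>
C:2↔0 J2 <3,1,1>
#3 <4,1,1>
C:2↔3 J2 <4,1,2>
#4 <5,1,2>
P:0↔4 J1 <5,2,2>
R:4↔2 J1 <5,3,2>
3×4 − 2×3 − 1×2 = 4

M = 4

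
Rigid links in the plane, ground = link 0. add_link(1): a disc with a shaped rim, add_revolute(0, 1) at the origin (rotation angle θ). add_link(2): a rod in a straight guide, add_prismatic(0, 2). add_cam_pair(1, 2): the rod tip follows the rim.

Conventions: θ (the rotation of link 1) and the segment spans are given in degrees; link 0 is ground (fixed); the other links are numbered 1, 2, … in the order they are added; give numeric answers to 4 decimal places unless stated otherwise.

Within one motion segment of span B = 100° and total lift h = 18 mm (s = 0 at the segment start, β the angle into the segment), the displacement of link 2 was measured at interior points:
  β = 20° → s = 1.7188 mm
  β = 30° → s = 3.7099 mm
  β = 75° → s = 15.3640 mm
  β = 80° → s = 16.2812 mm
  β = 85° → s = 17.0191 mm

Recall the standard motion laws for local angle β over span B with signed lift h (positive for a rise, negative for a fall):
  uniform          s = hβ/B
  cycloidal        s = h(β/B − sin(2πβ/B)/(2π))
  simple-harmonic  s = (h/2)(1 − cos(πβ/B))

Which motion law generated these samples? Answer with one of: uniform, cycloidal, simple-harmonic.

candidates at β/B = r: uniform s = h·r (linear in β); cycloidal s = h·(r − sin(2πr)/(2π)); simple-harmonic s = (h/2)(1 − cos(πr))
β=20°: printed 1.7188 | uniform 3.6000, cycloidal 0.8754, simple-harmonic 1.7188
β=30°: printed 3.7099 | uniform 5.4000, cycloidal 2.6754, simple-harmonic 3.7099
β=75°: printed 15.3640 | uniform 13.5000, cycloidal 16.3648, simple-harmonic 15.3640
β=80°: printed 16.2812 | uniform 14.4000, cycloidal 17.1246, simple-harmonic 16.2812
β=85°: printed 17.0191 | uniform 15.3000, cycloidal 17.6177, simple-harmonic 17.0191
only one law matches every sample → simple-harmonic

simple-harmonic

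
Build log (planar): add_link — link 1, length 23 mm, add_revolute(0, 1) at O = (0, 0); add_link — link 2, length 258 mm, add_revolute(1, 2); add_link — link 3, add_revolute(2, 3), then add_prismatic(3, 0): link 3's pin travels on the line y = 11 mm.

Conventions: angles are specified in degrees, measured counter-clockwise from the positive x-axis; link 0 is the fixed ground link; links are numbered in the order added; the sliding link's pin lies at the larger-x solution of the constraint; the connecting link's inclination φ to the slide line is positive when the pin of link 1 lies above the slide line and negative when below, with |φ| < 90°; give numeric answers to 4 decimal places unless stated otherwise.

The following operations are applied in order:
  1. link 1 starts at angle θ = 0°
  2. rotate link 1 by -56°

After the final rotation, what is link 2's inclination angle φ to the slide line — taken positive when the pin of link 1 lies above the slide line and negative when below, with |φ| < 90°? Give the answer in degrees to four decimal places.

geometry: r = 23 mm, L = 258 mm, e = 11 mm; θ starts at 0°
rotate link 1 by -56°: θ ← 0° -56° = -56°
h = r sin θ − e = -19.067864 − 11 = -30.067864
sin φ = h / L = -30.067864 / 258 = -0.11654211
φ = arcsin(-0.11654211) = -6.692580°

-6.6926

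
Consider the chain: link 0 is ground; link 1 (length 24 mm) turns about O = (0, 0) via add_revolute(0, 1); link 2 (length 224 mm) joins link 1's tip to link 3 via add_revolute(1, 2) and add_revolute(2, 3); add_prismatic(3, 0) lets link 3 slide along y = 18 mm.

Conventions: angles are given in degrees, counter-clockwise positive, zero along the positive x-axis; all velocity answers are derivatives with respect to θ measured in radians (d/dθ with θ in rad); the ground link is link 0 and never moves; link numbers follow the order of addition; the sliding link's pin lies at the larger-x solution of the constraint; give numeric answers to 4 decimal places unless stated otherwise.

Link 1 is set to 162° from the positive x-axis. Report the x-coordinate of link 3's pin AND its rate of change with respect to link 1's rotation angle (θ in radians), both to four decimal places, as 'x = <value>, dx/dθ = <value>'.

geometry: r = 24 mm, L = 224 mm, e = 18 mm
crank pin P = (r cos θ, r sin θ) = (-22.825356, 7.416408)
h = r sin θ − e = 7.416408 − 18 = -10.583592
x = r cos θ + √(L² − h²) = -22.825356 + 223.749833 = 200.924476
dx/dθ = −r sin θ − h·r cos θ/√(L² − h²) (θ in radians; h = -10.583592) = -8.496070

x = 200.9245, dx/dθ = -8.4961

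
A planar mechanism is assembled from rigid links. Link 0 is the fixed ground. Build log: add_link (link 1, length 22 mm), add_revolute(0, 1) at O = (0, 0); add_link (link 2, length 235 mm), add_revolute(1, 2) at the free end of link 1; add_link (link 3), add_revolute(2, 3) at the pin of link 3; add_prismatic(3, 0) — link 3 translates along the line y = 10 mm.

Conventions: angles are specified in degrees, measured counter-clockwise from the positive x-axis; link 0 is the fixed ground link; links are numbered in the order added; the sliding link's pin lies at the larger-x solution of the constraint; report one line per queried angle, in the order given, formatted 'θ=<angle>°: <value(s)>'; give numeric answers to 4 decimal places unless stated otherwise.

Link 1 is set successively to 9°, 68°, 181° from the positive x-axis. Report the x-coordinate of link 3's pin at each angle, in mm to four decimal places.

geometry: r = 22 mm, L = 235 mm, e = 10 mm
θ=9°: crank pin P = (r cos θ, r sin θ) = (21.729143, 3.441558)
θ=9°: h = r sin θ − e = 3.441558 − 10 = -6.558442
θ=9°: x = r cos θ + √(L² − h²) = 21.729143 + 234.908465 = 256.637608
θ=68°: crank pin P = (r cos θ, r sin θ) = (8.241345, 20.398045)
θ=68°: h = r sin θ − e = 20.398045 − 10 = 10.398045
θ=68°: x = r cos θ + √(L² − h²) = 8.241345 + 234.769846 = 243.011191
θ=181°: crank pin P = (r cos θ, r sin θ) = (-21.996649, -0.383953)
θ=181°: h = r sin θ − e = -0.383953 − 10 = -10.383953
θ=181°: x = r cos θ + √(L² − h²) = -21.996649 + 234.770470 = 212.773821

θ=9°: 256.6376
θ=68°: 243.0112
θ=181°: 212.7738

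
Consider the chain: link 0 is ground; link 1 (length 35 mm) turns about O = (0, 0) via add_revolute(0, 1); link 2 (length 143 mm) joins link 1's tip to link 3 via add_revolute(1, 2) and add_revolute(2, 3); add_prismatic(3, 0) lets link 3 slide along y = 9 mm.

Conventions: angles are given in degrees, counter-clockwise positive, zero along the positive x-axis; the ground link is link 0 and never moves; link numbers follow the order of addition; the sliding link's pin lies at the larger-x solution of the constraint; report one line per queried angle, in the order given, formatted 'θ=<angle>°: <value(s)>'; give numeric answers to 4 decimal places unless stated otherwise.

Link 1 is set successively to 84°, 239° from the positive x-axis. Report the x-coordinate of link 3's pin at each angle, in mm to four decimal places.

geometry: r = 35 mm, L = 143 mm, e = 9 mm
θ=84°: crank pin P = (r cos θ, r sin θ) = (3.658496, 34.808266)
θ=84°: h = r sin θ − e = 34.808266 − 9 = 25.808266
θ=84°: x = r cos θ + √(L² − h²) = 3.658496 + 140.651816 = 144.310312
θ=239°: crank pin P = (r cos θ, r sin θ) = (-18.026333, -30.000856)
θ=239°: h = r sin θ − e = -30.000856 − 9 = -39.000856
θ=239°: x = r cos θ + √(L² − h²) = -18.026333 + 137.578826 = 119.552493

θ=84°: 144.3103
θ=239°: 119.5525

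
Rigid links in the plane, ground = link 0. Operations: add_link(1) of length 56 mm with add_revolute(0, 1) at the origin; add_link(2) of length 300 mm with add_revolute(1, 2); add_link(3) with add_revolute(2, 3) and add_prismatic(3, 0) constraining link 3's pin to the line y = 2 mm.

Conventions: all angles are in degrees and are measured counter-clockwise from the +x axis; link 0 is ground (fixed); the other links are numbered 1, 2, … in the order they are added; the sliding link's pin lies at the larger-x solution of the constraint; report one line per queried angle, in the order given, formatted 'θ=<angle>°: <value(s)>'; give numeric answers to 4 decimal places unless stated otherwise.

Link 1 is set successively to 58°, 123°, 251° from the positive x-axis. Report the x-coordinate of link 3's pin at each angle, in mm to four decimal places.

geometry: r = 56 mm, L = 300 mm, e = 2 mm
θ=58°: crank pin P = (r cos θ, r sin θ) = (29.675479, 47.490693)
θ=58°: h = r sin θ − e = 47.490693 − 2 = 45.490693
θ=58°: x = r cos θ + √(L² − h²) = 29.675479 + 296.530937 = 326.206416
θ=123°: crank pin P = (r cos θ, r sin θ) = (-30.499786, 46.965552)
θ=123°: h = r sin θ − e = 46.965552 − 2 = 44.965552
θ=123°: x = r cos θ + √(L² − h²) = -30.499786 + 296.611023 = 266.111237
θ=251°: crank pin P = (r cos θ, r sin θ) = (-18.231817, -52.949040)
θ=251°: h = r sin θ − e = -52.949040 − 2 = -54.949040
θ=251°: x = r cos θ + √(L² − h²) = -18.231817 + 294.924741 = 276.692925

θ=58°: 326.2064
θ=123°: 266.1112
θ=251°: 276.6929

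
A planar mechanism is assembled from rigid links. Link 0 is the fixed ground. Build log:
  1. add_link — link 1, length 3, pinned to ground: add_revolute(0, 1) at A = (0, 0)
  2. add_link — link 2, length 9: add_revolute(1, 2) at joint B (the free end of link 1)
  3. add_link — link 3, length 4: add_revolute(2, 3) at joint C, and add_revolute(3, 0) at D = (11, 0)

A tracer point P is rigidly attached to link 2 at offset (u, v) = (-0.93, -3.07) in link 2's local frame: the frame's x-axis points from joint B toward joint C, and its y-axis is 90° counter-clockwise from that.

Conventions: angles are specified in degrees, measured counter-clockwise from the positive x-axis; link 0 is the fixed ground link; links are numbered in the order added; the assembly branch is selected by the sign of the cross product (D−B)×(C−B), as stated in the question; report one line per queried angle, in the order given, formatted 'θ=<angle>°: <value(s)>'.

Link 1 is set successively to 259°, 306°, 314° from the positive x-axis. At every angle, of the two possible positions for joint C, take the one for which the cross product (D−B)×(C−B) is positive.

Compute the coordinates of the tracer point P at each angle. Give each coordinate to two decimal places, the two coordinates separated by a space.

A=(0,0), D=(11.00,0)
θ=259°: B = A + 3.00·(cos259°, sin259°) = (-0.5724, -2.9449)
θ=259°: |BD| = 11.9412
θ=259°: circle(B,9.00) ∩ circle(D,4.00): a=8.6923, h=2.3333
θ=259°:   candidates: C₊=(7.2760,1.4600) cross=27.862; C₋=(8.4268,-3.0625) cross=-27.862
θ=259°:   branch + wants cross > 0 → take C=(7.2760,1.4600) (cross=27.862)
θ=259°: ex = (C−B)/|BC| = (0.8720,0.4894); ey = (-0.4894,0.8720)
θ=259°: P = B + -0.93·ex + -3.07·ey = (0.1191,-6.0772)
θ=306°: B = A + 3.00·(cos306°, sin306°) = (1.7634, -2.4271)
θ=306°: |BD| = 9.5502
θ=306°: circle(B,9.00) ∩ circle(D,4.00): a=8.1782, h=3.7573
θ=306°:   candidates: C₊=(8.7181,3.2853) cross=35.883; C₋=(10.6279,-3.9827) cross=-35.883
θ=306°:   branch + wants cross > 0 → take C=(8.7181,3.2853) (cross=35.883)
θ=306°: ex = (C−B)/|BC| = (0.7728,0.6347); ey = (-0.6347,0.7728)
θ=306°: P = B + -0.93·ex + -3.07·ey = (2.9932,-5.3897)
θ=314°: B = A + 3.00·(cos314°, sin314°) = (2.0840, -2.1580)
θ=314°: |BD| = 9.1735
θ=314°: circle(B,9.00) ∩ circle(D,4.00): a=8.1296, h=3.8614
θ=314°:   candidates: C₊=(9.0770,3.5074) cross=35.422; C₋=(10.8938,-3.9986) cross=-35.422
θ=314°:   branch + wants cross > 0 → take C=(9.0770,3.5074) (cross=35.422)
θ=314°: ex = (C−B)/|BC| = (0.7770,0.6295); ey = (-0.6295,0.7770)
θ=314°: P = B + -0.93·ex + -3.07·ey = (3.2939,-5.1289)

θ=259°: 0.12 -6.08
θ=306°: 2.99 -5.39
θ=314°: 3.29 -5.13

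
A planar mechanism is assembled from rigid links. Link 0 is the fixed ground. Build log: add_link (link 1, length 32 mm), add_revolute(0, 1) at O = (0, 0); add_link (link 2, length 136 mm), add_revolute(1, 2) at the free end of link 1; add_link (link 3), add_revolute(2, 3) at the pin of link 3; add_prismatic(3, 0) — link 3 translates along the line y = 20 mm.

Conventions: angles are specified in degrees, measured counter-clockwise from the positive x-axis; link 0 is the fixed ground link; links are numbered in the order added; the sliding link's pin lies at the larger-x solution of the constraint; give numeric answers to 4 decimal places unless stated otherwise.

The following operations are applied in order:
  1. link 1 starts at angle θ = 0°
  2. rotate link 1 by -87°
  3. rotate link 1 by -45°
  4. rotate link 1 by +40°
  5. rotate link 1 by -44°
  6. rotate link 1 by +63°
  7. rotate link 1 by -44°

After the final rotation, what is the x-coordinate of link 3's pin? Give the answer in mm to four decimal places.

geometry: r = 32 mm, L = 136 mm, e = 20 mm; θ starts at 0°
rotate link 1 by -87°: θ ← 0° -87° = -87°
rotate link 1 by -45°: θ ← -87° -45° = -132°
rotate link 1 by +40°: θ ← -132° +40° = -92°
rotate link 1 by -44°: θ ← -92° -44° = -136°
rotate link 1 by +63°: θ ← -136° +63° = -73°
rotate link 1 by -44°: θ ← -73° -44° = -117°
crank pin P = (r cos θ, r sin θ) = (-14.527696, -28.512209)
h = r sin θ − e = -28.512209 − 20 = -48.512209
x = r cos θ + √(L² − h²) = -14.527696 + 127.053397 = 112.525701

112.5257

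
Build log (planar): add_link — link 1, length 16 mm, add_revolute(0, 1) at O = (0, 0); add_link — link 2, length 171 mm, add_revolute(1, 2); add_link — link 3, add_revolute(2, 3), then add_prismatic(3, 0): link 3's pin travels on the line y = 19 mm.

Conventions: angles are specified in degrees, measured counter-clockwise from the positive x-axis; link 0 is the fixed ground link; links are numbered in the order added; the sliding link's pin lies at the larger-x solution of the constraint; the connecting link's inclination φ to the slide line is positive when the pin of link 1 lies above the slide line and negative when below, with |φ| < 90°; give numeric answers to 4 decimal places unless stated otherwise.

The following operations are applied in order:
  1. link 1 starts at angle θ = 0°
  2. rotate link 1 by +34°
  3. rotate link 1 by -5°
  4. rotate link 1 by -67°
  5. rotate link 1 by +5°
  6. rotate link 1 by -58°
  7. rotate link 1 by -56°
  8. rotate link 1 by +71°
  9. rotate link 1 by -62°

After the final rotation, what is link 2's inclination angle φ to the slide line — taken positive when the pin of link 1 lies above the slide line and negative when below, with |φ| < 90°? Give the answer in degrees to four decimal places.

geometry: r = 16 mm, L = 171 mm, e = 19 mm; θ starts at 0°
rotate link 1 by +34°: θ ← 0° +34° = 34°
rotate link 1 by -5°: θ ← 34° -5° = 29°
rotate link 1 by -67°: θ ← 29° -67° = -38°
rotate link 1 by +5°: θ ← -38° +5° = -33°
rotate link 1 by -58°: θ ← -33° -58° = -91°
rotate link 1 by -56°: θ ← -91° -56° = -147°
rotate link 1 by +71°: θ ← -147° +71° = -76°
rotate link 1 by -62°: θ ← -76° -62° = -138°
h = r sin θ − e = -10.706090 − 19 = -29.706090
sin φ = h / L = -29.706090 / 171 = -0.17371982
φ = arcsin(-0.17371982) = -10.004168°

-10.0042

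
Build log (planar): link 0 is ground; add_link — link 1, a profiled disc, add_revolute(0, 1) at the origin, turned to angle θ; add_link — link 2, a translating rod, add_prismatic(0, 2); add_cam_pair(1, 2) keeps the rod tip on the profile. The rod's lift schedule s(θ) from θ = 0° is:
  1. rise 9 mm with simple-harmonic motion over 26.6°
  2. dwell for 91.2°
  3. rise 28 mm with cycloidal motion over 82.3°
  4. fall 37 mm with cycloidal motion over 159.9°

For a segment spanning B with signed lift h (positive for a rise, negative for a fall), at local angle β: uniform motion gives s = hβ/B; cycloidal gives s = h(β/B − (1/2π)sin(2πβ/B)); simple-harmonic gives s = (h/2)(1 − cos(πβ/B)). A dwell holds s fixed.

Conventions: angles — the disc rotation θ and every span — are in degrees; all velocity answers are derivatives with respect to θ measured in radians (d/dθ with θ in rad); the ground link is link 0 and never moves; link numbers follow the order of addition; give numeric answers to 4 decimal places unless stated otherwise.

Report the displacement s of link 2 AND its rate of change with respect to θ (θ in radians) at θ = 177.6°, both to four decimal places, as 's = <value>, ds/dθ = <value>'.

seg 1 [0°–26.6°] simple-harmonic, h=9: full span → s += 9 → s = 9.0000
seg 2 [26.6°–117.8°] dwell: s stays 9.0000
seg 3 [117.8°–200.1°] cycloidal, h=28: θ=177.6° here. β=59.8, B=82.3. 28·(0.7266 − sin(2π·0.7266)/(2π)) = 24.7534 → s = 33.7534
velocity in seg [117.8°–200.1°] (cycloidal), θ in radians: β = 59.8° = 1.0437 rad, B = 82.3° = 1.4364 rad; ds/dθ = (h/B)(1 − cos(2πβ/B)) = (28/1.4364)(1 − cos(2π·0.7266)) = 22.347577 mm/rad

s = 33.7534, ds/dθ = 22.3476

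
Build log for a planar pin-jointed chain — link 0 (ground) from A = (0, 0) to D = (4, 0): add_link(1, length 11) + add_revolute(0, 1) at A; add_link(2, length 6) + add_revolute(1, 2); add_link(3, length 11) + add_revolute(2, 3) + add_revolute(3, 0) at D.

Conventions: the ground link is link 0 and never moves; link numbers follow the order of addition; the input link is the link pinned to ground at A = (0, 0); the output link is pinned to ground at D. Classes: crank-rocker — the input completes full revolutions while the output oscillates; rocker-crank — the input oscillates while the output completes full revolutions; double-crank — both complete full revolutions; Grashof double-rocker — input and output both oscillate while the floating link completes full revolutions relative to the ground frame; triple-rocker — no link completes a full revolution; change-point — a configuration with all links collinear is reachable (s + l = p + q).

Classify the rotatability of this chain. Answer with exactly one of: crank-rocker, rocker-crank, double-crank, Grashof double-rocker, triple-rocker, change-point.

lengths: ground=4, input=11, coupler=6, output=11
sorted: s=4 (shortest), l=11 (longest), p+q=17
s + l = 15 vs p + q = 17
s + l < p + q (Grashof) with shortest = ground link → double-crank

double-crank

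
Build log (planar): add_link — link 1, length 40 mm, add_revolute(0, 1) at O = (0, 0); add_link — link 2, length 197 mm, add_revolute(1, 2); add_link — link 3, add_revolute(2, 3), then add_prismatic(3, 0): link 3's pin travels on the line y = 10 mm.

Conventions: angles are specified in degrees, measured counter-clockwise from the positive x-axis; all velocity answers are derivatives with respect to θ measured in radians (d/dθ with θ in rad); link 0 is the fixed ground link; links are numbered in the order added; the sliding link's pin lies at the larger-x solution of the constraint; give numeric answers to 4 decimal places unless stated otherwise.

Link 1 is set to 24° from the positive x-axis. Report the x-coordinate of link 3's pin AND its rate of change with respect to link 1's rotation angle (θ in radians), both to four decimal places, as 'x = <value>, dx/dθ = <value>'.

geometry: r = 40 mm, L = 197 mm, e = 10 mm
crank pin P = (r cos θ, r sin θ) = (36.541818, 16.269466)
h = r sin θ − e = 16.269466 − 10 = 6.269466
x = r cos θ + √(L² − h²) = 36.541818 + 196.900213 = 233.442031
dx/dθ = −r sin θ − h·r cos θ/√(L² − h²) (θ in radians; h = 6.269466) = -17.432987

x = 233.4420, dx/dθ = -17.4330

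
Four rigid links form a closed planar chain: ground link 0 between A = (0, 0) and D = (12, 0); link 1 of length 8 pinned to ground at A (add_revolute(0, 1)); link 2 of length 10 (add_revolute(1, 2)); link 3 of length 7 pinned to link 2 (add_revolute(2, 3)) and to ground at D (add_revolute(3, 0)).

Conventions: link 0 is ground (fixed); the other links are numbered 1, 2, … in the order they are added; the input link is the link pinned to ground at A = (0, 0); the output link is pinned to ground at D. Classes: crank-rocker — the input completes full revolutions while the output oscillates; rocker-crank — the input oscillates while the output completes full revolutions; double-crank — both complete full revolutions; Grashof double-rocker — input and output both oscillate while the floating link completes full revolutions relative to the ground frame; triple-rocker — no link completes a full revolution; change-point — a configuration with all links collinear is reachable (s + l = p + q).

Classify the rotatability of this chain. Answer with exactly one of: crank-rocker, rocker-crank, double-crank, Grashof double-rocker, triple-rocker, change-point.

lengths: ground=12, input=8, coupler=10, output=7
sorted: s=7 (shortest), l=12 (longest), p+q=18
s + l = 19 vs p + q = 18
s + l > p + q → non-Grashof → no link fully rotates → triple-rocker

triple-rocker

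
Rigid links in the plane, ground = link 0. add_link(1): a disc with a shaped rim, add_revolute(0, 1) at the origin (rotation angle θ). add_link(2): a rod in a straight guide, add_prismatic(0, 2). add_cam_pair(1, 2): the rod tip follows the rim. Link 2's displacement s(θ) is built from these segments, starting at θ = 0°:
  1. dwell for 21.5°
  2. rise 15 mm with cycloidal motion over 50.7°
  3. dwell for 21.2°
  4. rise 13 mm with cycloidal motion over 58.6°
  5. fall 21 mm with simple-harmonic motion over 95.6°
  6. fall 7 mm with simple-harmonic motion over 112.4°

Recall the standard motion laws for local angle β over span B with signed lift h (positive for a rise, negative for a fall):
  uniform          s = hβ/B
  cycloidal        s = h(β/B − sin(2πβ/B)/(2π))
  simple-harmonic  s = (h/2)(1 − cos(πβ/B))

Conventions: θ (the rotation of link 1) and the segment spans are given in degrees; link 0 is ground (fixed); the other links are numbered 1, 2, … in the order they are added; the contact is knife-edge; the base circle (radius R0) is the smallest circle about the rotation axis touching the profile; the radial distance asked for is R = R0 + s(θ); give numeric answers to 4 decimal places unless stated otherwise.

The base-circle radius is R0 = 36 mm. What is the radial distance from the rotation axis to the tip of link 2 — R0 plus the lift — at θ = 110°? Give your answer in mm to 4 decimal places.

segment 1 (0° to 21.5°, dwell): s unchanged at 0.0000
segment 2 (21.5° to 72.2°, cycloidal, h = 15) is passed completely: s = 0.0000 + (15) = 15.0000
segment 3 (72.2° to 93.4°, dwell): s unchanged at 15.0000
θ = 110° falls in segment 4 (93.4° to 152°, cycloidal, h = 13): β = 110 − 93.4 = 16.6°, B = 58.6°; Δs = 13·(0.2833 − sin(2π·0.2833)/(2π)) = 1.6586; s = 15.0000 + 1.6586 = 16.6586
R = R0 + s = 36 + 16.6586 = 52.6586

52.6586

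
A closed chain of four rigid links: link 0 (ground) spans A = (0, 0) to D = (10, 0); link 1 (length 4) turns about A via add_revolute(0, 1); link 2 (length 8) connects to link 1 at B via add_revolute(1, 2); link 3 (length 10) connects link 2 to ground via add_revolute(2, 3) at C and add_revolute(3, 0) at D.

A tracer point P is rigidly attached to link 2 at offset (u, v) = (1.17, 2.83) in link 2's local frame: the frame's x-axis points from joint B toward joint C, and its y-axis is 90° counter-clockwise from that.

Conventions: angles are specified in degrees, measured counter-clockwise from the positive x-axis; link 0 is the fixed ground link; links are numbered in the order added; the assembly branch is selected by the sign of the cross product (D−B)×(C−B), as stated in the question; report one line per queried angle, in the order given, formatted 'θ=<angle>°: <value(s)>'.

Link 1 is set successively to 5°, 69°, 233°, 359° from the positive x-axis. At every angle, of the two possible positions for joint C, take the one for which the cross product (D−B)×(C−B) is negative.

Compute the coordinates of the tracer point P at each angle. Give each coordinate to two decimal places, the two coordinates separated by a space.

A=(0,0), D=(10.00,0)
θ=5°: B = A + 4.00·(cos5°, sin5°) = (3.9848, 0.3486)
θ=5°: |BD| = 6.0253
θ=5°: circle(B,8.00) ∩ circle(D,10.00): a=0.0253, h=8.0000
θ=5°:   candidates: C₊=(4.4729,8.3337) cross=48.202; C₋=(3.5471,-7.6394) cross=-48.202
θ=5°:   branch - wants cross < 0 → take C=(3.5471,-7.6394) (cross=-48.202)
θ=5°: ex = (C−B)/|BC| = (-0.0547,-0.9985); ey = (0.9985,-0.0547)
θ=5°: P = B + 1.17·ex + 2.83·ey = (6.7465,-0.9744)
θ=69°: B = A + 4.00·(cos69°, sin69°) = (1.4335, 3.7343)
θ=69°: |BD| = 9.3451
θ=69°: circle(B,8.00) ∩ circle(D,10.00): a=2.7464, h=7.5138
θ=69°:   candidates: C₊=(6.9536,9.5247) cross=70.217; C₋=(0.9485,-4.2510) cross=-70.217
θ=69°:   branch - wants cross < 0 → take C=(0.9485,-4.2510) (cross=-70.217)
θ=69°: ex = (C−B)/|BC| = (-0.0606,-0.9982); ey = (0.9982,-0.0606)
θ=69°: P = B + 1.17·ex + 2.83·ey = (4.1873,2.3949)
θ=233°: B = A + 4.00·(cos233°, sin233°) = (-2.4073, -3.1945)
θ=233°: |BD| = 12.8119
θ=233°: circle(B,8.00) ∩ circle(D,10.00): a=5.0010, h=6.2442
θ=233°:   candidates: C₊=(0.8789,4.0994) cross=80.000; C₋=(3.9927,-7.9945) cross=-80.000
θ=233°:   branch - wants cross < 0 → take C=(3.9927,-7.9945) (cross=-80.000)
θ=233°: ex = (C−B)/|BC| = (0.8000,-0.6000); ey = (0.6000,0.8000)
θ=233°: P = B + 1.17·ex + 2.83·ey = (0.2267,-1.6325)
θ=359°: B = A + 4.00·(cos359°, sin359°) = (3.9994, -0.0698)
θ=359°: |BD| = 6.0010
θ=359°: circle(B,8.00) ∩ circle(D,10.00): a=0.0010, h=8.0000
θ=359°:   candidates: C₊=(3.9073,7.9297) cross=48.008; C₋=(4.0935,-8.0693) cross=-48.008
θ=359°:   branch - wants cross < 0 → take C=(4.0935,-8.0693) (cross=-48.008)
θ=359°: ex = (C−B)/|BC| = (0.0118,-0.9999); ey = (0.9999,0.0118)
θ=359°: P = B + 1.17·ex + 2.83·ey = (6.8430,-1.2064)

θ=5°: 6.75 -0.97
θ=69°: 4.19 2.39
θ=233°: 0.23 -1.63
θ=359°: 6.84 -1.21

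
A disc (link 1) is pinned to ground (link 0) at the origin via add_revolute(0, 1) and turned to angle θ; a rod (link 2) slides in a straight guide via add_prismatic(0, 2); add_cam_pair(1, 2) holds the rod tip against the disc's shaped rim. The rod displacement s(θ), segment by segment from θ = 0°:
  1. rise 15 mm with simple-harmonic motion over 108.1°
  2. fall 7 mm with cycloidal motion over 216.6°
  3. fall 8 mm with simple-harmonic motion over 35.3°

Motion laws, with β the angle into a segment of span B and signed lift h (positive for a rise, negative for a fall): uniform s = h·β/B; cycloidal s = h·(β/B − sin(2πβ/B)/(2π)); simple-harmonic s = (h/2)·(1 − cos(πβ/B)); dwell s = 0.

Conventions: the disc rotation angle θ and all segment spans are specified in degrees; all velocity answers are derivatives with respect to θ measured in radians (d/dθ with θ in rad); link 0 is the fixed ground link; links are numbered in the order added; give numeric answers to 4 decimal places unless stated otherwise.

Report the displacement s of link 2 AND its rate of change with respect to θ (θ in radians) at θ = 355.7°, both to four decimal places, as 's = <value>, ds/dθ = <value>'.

segment 1 (0° to 108.1°, simple-harmonic, h = 15) is passed completely: s = 0.0000 + (15) = 15.0000
segment 2 (108.1° to 324.7°, cycloidal, h = -7) is passed completely: s = 15.0000 + (-7) = 8.0000
θ = 355.7° falls in segment 3 (324.7° to 360°, simple-harmonic, h = -8): β = 355.7 − 324.7 = 31°, B = 35.3°; Δs = -8/2·(1 − cos(π·0.8782)) = -7.7107; s = 8.0000 − 7.7107 = 0.2893
velocity in seg [324.7°–360°] (simple-harmonic), θ in radians: β = 31° = 0.5411 rad, B = 35.3° = 0.6161 rad; ds/dθ = (πh/(2B)) sin(πβ/B) = (π·(-8)/(2·0.6161)) sin(π·0.8782) = -7.616384 mm/rad

s = 0.2893, ds/dθ = -7.6164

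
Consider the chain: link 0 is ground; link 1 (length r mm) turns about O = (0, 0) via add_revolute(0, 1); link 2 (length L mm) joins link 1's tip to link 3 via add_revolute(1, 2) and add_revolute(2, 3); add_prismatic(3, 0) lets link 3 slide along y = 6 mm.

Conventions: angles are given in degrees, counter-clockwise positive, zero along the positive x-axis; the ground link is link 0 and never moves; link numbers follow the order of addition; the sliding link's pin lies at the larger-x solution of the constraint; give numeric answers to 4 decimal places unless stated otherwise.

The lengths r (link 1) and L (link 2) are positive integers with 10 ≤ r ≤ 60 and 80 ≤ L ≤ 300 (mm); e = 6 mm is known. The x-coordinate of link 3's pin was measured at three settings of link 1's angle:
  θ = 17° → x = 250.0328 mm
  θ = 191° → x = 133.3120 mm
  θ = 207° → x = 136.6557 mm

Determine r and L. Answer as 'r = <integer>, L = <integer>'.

constraint per measurement: (x − r cos θ)² + (r sin θ − e)² = L²
subtracting the θ₁ and θ₂ equations cancels the r² and L² terms:
r = (x₁² − x₂²) / (2[(x₁cos θ₁ + e sin θ₁) − (x₂cos θ₂ + e sin θ₂)]) = 60.0000 → r = 60
L² = (x₁ − r cos θ₁)² + (r sin θ₁ − e)² = 37248.9868 → L = 193.0000 → L = 193
check at θ₃=207°: x = 136.6557 (printed 136.6557) ✓

r = 60, L = 193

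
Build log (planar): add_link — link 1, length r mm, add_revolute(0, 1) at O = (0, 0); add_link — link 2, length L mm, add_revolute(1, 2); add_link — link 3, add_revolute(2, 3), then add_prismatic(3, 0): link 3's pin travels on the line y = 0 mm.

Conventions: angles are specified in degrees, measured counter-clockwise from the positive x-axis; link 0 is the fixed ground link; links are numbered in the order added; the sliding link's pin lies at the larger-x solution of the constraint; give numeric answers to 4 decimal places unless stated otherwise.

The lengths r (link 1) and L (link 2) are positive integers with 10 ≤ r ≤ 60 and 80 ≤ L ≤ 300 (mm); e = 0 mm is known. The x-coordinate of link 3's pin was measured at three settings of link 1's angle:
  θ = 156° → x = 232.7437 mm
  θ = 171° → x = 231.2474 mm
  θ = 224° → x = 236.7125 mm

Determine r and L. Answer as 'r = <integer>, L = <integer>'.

constraint per measurement: (x − r cos θ)² + (r sin θ − e)² = L²
subtracting the θ₁ and θ₂ equations cancels the r² and L² terms:
r = (x₁² − x₂²) / (2[(x₁cos θ₁ + e sin θ₁) − (x₂cos θ₂ + e sin θ₂)]) = 22.0006 → r = 22
L² = (x₁ − r cos θ₁)² + (r sin θ₁ − e)² = 64008.9957 → L = 253.0000 → L = 253
check at θ₃=224°: x = 236.7125 (printed 236.7125) ✓

r = 22, L = 253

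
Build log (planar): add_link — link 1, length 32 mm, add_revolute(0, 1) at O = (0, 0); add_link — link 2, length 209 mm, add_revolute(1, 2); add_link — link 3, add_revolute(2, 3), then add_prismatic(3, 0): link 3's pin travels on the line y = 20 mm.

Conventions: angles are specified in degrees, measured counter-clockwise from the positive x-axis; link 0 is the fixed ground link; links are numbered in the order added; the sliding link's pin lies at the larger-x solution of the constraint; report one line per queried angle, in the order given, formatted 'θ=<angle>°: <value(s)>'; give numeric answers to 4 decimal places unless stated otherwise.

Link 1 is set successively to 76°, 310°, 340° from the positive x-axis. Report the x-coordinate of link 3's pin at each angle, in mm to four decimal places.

geometry: r = 32 mm, L = 209 mm, e = 20 mm
θ=76°: crank pin P = (r cos θ, r sin θ) = (7.741501, 31.049463)
θ=76°: h = r sin θ − e = 31.049463 − 20 = 11.049463
θ=76°: x = r cos θ + √(L² − h²) = 7.741501 + 208.707713 = 216.449213
θ=310°: crank pin P = (r cos θ, r sin θ) = (20.569204, -24.513422)
θ=310°: h = r sin θ − e = -24.513422 − 20 = -44.513422
θ=310°: x = r cos θ + √(L² − h²) = 20.569204 + 204.204690 = 224.773893
θ=340°: crank pin P = (r cos θ, r sin θ) = (30.070164, -10.944645)
θ=340°: h = r sin θ − e = -10.944645 − 20 = -30.944645
θ=340°: x = r cos θ + √(L² − h²) = 30.070164 + 206.696466 = 236.766630

θ=76°: 216.4492
θ=310°: 224.7739
θ=340°: 236.7666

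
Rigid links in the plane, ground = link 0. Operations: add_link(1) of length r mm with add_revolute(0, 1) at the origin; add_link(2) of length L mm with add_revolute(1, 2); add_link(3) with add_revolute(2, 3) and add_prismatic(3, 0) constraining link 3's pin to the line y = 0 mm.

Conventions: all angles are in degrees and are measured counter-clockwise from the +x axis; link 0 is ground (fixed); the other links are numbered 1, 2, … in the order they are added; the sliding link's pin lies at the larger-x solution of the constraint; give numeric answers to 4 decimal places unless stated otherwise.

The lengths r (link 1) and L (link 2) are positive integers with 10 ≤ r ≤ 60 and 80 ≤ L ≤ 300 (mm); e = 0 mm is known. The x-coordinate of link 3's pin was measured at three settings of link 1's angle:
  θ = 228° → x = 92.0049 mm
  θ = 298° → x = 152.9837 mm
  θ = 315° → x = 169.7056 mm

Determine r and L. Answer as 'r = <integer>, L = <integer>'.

constraint per measurement: (x − r cos θ)² + (r sin θ − e)² = L²
subtracting the θ₁ and θ₂ equations cancels the r² and L² terms:
r = (x₁² − x₂²) / (2[(x₁cos θ₁ + e sin θ₁) − (x₂cos θ₂ + e sin θ₂)]) = 56.0001 → r = 56
L² = (x₁ − r cos θ₁)² + (r sin θ₁ − e)² = 18495.9906 → L = 136.0000 → L = 136
check at θ₃=315°: x = 169.7056 (printed 169.7056) ✓

r = 56, L = 136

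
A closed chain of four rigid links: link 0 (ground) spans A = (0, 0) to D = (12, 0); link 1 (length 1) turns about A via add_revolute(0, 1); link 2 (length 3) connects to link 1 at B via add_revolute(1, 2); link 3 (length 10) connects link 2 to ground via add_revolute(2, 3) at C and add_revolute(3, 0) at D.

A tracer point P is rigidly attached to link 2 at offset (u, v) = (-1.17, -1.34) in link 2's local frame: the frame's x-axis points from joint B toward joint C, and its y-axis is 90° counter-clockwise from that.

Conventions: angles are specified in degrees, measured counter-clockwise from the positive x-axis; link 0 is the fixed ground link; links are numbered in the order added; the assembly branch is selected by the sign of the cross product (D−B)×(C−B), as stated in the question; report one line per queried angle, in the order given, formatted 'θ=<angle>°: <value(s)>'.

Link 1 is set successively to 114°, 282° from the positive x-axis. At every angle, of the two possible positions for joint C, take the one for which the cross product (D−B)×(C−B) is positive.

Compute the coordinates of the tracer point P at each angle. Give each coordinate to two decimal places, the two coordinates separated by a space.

A=(0,0), D=(12.00,0)
θ=114°: B = A + 1.00·(cos114°, sin114°) = (-0.4067, 0.9135)
θ=114°: |BD| = 12.4403
θ=114°: circle(B,3.00) ∩ circle(D,10.00): a=2.5627, h=1.5597
θ=114°:   candidates: C₊=(2.2636,2.2808) cross=19.403; C₋=(2.0345,-0.8301) cross=-19.403
θ=114°:   branch + wants cross > 0 → take C=(2.2636,2.2808) (cross=19.403)
θ=114°: ex = (C−B)/|BC| = (0.8901,0.4558); ey = (-0.4558,0.8901)
θ=114°: P = B + -1.17·ex + -1.34·ey = (-0.8374,-0.8124)
θ=282°: B = A + 1.00·(cos282°, sin282°) = (0.2079, -0.9781)
θ=282°: |BD| = 11.8326
θ=282°: circle(B,3.00) ∩ circle(D,10.00): a=2.0710, h=2.1705
θ=282°:   candidates: C₊=(2.0924,1.3561) cross=25.683; C₋=(2.4512,-2.9700) cross=-25.683
θ=282°:   branch + wants cross > 0 → take C=(2.0924,1.3561) (cross=25.683)
θ=282°: ex = (C−B)/|BC| = (0.6282,0.7781); ey = (-0.7781,0.6282)
θ=282°: P = B + -1.17·ex + -1.34·ey = (0.5156,-2.7302)

θ=114°: -0.84 -0.81
θ=282°: 0.52 -2.73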